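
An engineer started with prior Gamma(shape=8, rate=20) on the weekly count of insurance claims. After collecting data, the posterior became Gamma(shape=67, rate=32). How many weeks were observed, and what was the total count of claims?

A Gamma(α, β) prior (rate parametrization) on a Poisson rate with n observations summing to S gives posterior Gamma(α+S, β+n).
Matching: Σxᵢ = 67 − 8 = 59 and n = 32 − 20 = 12.

n = 12 weeks with total 59 claims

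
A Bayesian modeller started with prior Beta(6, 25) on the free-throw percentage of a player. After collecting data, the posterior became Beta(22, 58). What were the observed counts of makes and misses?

16 makes and 33 misses

A Beta(a, b) prior with s successes and f failures in binomial data gives a Beta(a+s, b+f) posterior.
So s = 22 − 6 = 16 and f = 58 − 25 = 33.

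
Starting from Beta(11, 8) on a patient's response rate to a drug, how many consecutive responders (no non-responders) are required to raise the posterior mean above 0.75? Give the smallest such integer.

After k responders and 0 non-responders the posterior is Beta(11+k, 8), with mean (11+k)/(11+8+k).
Set (11+k)/(19+k) > 0.75 and solve: k > (0.75·19 − 11)/(1 − 0.75) = 13.000.
The smallest integer exceeding 13.000 is 14.

k = 14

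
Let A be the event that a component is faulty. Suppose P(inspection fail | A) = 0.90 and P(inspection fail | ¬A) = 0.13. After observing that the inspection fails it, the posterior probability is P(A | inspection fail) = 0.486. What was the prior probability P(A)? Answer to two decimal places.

Bayes' rule in odds form gives O(A|E) = O(A)·[P(E|A)/P(E|¬A)], hence O(A) = O(A|E)/LR.
Posterior odds = 0.486/(1−0.486) = 0.9455. LR = 0.90/0.13 = 6.9231.
Prior odds = 0.9455/6.9231 = 0.1366, so P(A) = 0.1366/(1+0.1366) ≈ 0.12.

P(A) = 0.12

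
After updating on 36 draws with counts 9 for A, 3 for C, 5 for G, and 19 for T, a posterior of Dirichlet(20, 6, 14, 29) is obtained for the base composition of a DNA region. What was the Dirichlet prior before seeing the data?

For a Dirichlet(α) prior with multinomial counts c, the posterior is Dirichlet(α + c) componentwise.
Subtract each count from the matching posterior parameter: 20−9=11, 6−3=3, 14−5=9, 29−19=10.

Dirichlet(11, 3, 9, 10)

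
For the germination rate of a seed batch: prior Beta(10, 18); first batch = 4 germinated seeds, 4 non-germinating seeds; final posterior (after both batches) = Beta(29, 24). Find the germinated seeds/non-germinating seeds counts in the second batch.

Sequential conjugate updates are equivalent to a single update on the pooled data, so total successes = posterior α − prior α and total failures = posterior β − prior β.
Total across both batches: 29−10=19 germinated seeds, 24−18=6 non-germinating seeds.
Subtract the first batch: 19−4=15 germinated seeds and 6−4=2 non-germinating seeds.

15 germinated seeds and 2 non-germinating seeds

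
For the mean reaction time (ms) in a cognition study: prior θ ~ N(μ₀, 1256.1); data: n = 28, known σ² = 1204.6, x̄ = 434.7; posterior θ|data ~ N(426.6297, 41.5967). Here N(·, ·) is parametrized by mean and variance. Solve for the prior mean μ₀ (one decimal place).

μ₀ = 191.0

The posterior mean is a precision-weighted average: μ_n = (τ₀μ₀ + τ_data·x̄)/(τ₀+τ_data), with τ₀=1/σ₀² and τ_data=n/σ².
Here τ₀ = 1/1256.1 = 0.000796 and τ_data = 28/1204.6 = 0.023244, so τ_n = 0.024040.
Rearranging for μ₀: μ₀ = (μ_n·τ_n − τ_data·x̄)/τ₀ = (426.6297·0.024040 − 0.023244·434.7) / 0.000796 = 0.152011/0.000796 ≈ 191.0.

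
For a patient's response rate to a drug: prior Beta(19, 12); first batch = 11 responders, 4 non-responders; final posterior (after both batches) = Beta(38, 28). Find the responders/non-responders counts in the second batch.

Because Beta–binomial updating is additive in the counts, the combined data contributed (α_post−α_prior, β_post−β_prior) successes and failures.
Total across both batches: 38−19=19 responders, 28−12=16 non-responders.
Subtract the first batch: 19−11=8 responders and 16−4=12 non-responders.

8 responders and 12 non-responders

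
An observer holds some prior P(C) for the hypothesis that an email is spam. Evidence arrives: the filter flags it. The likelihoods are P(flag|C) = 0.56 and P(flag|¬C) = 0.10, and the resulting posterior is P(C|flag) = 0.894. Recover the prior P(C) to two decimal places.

P(C) = 0.60

Bayes' rule in odds form gives O(C|E) = O(C)·[P(E|C)/P(E|¬C)], hence O(C) = O(C|E)/LR.
Posterior odds = 0.894/(1−0.894) = 8.4340. LR = 0.56/0.10 = 5.6000.
Prior odds = 8.4340/5.6000 = 1.5061, so P(C) = 1.5061/(1+1.5061) ≈ 0.60.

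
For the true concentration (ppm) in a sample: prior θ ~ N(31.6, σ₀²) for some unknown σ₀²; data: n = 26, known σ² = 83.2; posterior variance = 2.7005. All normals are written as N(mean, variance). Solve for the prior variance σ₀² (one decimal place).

σ₀² = 17.3

Posterior precision equals prior precision plus data precision: 1/σ_n² = 1/σ₀² + n/σ².
So 1/σ₀² = 1/2.7005 − 26/83.2 = 0.370302 − 0.312500 = 0.057802.
Hence σ₀² = 1/0.057802 ≈ 17.3.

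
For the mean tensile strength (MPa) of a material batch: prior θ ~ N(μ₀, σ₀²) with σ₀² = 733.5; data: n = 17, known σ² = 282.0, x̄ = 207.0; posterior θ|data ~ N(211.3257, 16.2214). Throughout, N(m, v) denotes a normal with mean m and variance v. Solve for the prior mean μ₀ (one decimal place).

μ₀ = 402.6

With known observation variance, the Normal–Normal posterior has precision τ_n = τ₀ + n/σ² and mean μ_n = (τ₀μ₀ + (n/σ²)x̄)/τ_n.
Here τ₀ = 1/733.5 = 0.001363 and τ_data = 17/282.0 = 0.060284, so τ_n = 0.061647.
Rearranging for μ₀: μ₀ = (μ_n·τ_n − τ_data·x̄)/τ₀ = (211.3257·0.061647 − 0.060284·207.0) / 0.001363 = 0.548807/0.001363 ≈ 402.6.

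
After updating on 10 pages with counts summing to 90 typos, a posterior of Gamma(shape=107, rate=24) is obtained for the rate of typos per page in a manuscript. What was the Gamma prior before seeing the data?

Gamma(shape=17, rate=14)

Gamma–Poisson conjugacy: posterior shape = α + Σxᵢ, posterior rate = β + n.
So α = 107 − 90 = 17 and β = 24 − 10 = 14.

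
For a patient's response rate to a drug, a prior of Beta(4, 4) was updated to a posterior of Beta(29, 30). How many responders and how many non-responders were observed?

25 responders and 26 non-responders

Beta is conjugate to the binomial likelihood: posterior = Beta(a+s, b+f).
Match parameters: s=29−4=25, f=30−4=26.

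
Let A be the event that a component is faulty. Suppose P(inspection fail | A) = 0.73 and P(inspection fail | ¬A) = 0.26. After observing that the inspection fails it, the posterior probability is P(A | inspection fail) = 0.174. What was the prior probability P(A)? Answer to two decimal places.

P(A) = 0.07

Bayes' rule in odds form gives O(A|E) = O(A)·[P(E|A)/P(E|¬A)], hence O(A) = O(A|E)/LR.
Posterior odds = 0.174/(1−0.174) = 0.2107. LR = 0.73/0.26 = 2.8077.
Prior odds = 0.2107/2.8077 = 0.0750, so P(A) = 0.0750/(1+0.0750) ≈ 0.07.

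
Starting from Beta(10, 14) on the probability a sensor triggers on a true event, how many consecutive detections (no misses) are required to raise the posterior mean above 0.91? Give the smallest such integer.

k = 132

After k detections and 0 misses the posterior is Beta(10+k, 14), with mean (10+k)/(10+14+k).
Set (10+k)/(24+k) > 0.91 and solve: k > (0.91·24 − 10)/(1 − 0.91) = 131.556.
The smallest integer exceeding 131.556 is 132.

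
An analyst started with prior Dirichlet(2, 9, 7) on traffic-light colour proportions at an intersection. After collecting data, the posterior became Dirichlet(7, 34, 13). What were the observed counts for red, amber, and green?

For a Dirichlet(α) prior with multinomial counts c, the posterior is Dirichlet(α + c) componentwise.
Counts are posterior − prior componentwise: 7−2=5, 34−9=25, 13−7=6.

counts (5, 25, 6)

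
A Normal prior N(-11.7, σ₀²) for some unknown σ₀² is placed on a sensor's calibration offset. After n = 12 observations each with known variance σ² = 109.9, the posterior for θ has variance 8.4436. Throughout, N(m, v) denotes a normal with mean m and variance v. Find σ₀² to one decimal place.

Posterior precision equals prior precision plus data precision: 1/σ_n² = 1/σ₀² + n/σ².
So 1/σ₀² = 1/8.4436 − 12/109.9 = 0.118433 − 0.109190 = 0.009243.
Hence σ₀² = 1/0.009243 ≈ 108.2.

σ₀² = 108.2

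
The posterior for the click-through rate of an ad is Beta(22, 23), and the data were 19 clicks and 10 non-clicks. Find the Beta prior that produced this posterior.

Under Beta–binomial conjugacy the posterior parameters are (a+s, b+f).
Subtract the data counts: 22−19=3, 23−10=13.

Beta(3, 13)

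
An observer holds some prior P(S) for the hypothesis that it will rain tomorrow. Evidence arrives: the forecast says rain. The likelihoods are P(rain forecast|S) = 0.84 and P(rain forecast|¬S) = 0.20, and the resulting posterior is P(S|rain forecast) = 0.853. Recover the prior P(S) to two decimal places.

Bayes' rule in odds form gives O(S|E) = O(S)·[P(E|S)/P(E|¬S)], hence O(S) = O(S|E)/LR.
Posterior odds = 0.853/(1−0.853) = 5.8027. LR = 0.84/0.20 = 4.2000.
Prior odds = 5.8027/4.2000 = 1.3816, so P(S) = 1.3816/(1+1.3816) ≈ 0.58.

P(S) = 0.58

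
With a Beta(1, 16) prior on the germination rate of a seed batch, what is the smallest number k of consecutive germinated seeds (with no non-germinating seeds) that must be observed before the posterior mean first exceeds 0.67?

After k germinated seeds and 0 non-germinating seeds the posterior is Beta(1+k, 16), with mean (1+k)/(1+16+k).
Set (1+k)/(17+k) > 0.67 and solve: k > (0.67·17 − 1)/(1 − 0.67) = 31.485.
The smallest integer exceeding 31.485 is 32.

k = 32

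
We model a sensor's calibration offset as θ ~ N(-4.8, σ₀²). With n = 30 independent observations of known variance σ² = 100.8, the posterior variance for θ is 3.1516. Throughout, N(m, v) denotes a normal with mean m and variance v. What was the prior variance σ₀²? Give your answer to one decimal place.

σ₀² = 50.8

Posterior precision equals prior precision plus data precision: 1/σ_n² = 1/σ₀² + n/σ².
So 1/σ₀² = 1/3.1516 − 30/100.8 = 0.317299 − 0.297619 = 0.019680.
Hence σ₀² = 1/0.019680 ≈ 50.8.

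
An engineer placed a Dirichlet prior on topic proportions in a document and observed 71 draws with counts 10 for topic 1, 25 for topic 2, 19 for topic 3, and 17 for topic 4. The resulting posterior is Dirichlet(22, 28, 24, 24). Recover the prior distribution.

Dirichlet(12, 3, 5, 7)

For a Dirichlet(α) prior with multinomial counts c, the posterior is Dirichlet(α + c) componentwise.
Subtract each count from the matching posterior parameter: 22−10=12, 28−25=3, 24−19=5, 24−17=7.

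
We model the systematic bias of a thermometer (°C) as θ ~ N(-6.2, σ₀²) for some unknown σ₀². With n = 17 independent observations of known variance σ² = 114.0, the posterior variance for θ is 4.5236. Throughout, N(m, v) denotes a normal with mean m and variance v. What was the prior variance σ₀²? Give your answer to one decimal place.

σ₀² = 13.9

Posterior precision equals prior precision plus data precision: 1/σ_n² = 1/σ₀² + n/σ².
So 1/σ₀² = 1/4.5236 − 17/114.0 = 0.221063 − 0.149123 = 0.071940.
Hence σ₀² = 1/0.071940 ≈ 13.9.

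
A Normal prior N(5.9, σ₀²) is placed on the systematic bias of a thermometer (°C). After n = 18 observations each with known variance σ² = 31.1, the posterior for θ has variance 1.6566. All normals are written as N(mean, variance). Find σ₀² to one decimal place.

σ₀² = 40.2

Posterior precision equals prior precision plus data precision: 1/σ_n² = 1/σ₀² + n/σ².
So 1/σ₀² = 1/1.6566 − 18/31.1 = 0.603646 − 0.578778 = 0.024868.
Hence σ₀² = 1/0.024868 ≈ 40.2.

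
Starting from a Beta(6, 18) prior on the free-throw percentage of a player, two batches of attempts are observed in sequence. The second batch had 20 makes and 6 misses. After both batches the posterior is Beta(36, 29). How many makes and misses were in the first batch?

10 makes and 5 misses

Sequential conjugate updates are equivalent to a single update on the pooled data, so total successes = posterior α − prior α and total failures = posterior β − prior β.
Total across both batches: 36−6=30 makes, 29−18=11 misses.
Subtract the second batch: 30−20=10 makes and 11−6=5 misses.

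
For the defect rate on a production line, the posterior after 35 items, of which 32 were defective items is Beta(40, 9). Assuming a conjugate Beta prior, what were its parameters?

Beta(8, 6)

Beta is conjugate to the binomial likelihood: posterior = Beta(a+s, b+f).
Subtract the data counts: 40−32=8, 9−3=6.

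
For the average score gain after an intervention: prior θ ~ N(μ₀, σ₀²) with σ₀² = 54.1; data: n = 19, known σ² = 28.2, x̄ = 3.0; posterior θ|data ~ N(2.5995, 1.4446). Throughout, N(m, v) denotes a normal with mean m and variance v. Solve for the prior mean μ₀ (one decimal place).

The posterior mean is a precision-weighted average: μ_n = (τ₀μ₀ + τ_data·x̄)/(τ₀+τ_data), with τ₀=1/σ₀² and τ_data=n/σ².
Here τ₀ = 1/54.1 = 0.018484 and τ_data = 19/28.2 = 0.673759, so τ_n = 0.692243.
Rearranging for μ₀: μ₀ = (μ_n·τ_n − τ_data·x̄)/τ₀ = (2.5995·0.692243 − 0.673759·3.0) / 0.018484 = -0.221791/0.018484 ≈ -12.0.

μ₀ = -12.0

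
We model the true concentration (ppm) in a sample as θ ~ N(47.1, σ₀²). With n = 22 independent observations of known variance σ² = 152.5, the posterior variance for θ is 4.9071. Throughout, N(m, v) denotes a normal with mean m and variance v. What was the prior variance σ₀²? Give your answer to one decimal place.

For the Normal–Normal model with known σ², precisions add: τ_n = τ₀ + n/σ².
So 1/σ₀² = 1/4.9071 − 22/152.5 = 0.203786 − 0.144262 = 0.059524.
Hence σ₀² = 1/0.059524 ≈ 16.8.

σ₀² = 16.8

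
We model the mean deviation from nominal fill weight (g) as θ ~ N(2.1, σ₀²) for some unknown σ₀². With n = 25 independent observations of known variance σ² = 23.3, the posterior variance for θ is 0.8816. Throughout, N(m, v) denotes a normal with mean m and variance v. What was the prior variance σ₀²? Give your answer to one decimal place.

σ₀² = 16.3

For the Normal–Normal model with known σ², precisions add: τ_n = τ₀ + n/σ².
So 1/σ₀² = 1/0.8816 − 25/23.3 = 1.134301 − 1.072961 = 0.061340.
Hence σ₀² = 1/0.061340 ≈ 16.3.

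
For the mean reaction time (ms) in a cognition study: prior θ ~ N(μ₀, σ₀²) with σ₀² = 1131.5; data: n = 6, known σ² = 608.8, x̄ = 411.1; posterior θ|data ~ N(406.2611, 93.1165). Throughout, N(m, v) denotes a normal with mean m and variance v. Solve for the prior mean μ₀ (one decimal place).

μ₀ = 352.3

The posterior mean is a precision-weighted average: μ_n = (τ₀μ₀ + τ_data·x̄)/(τ₀+τ_data), with τ₀=1/σ₀² and τ_data=n/σ².
Here τ₀ = 1/1131.5 = 0.000884 and τ_data = 6/608.8 = 0.009855, so τ_n = 0.010739.
Rearranging for μ₀: μ₀ = (μ_n·τ_n − τ_data·x̄)/τ₀ = (406.2611·0.010739 − 0.009855·411.1) / 0.000884 = 0.311447/0.000884 ≈ 352.3.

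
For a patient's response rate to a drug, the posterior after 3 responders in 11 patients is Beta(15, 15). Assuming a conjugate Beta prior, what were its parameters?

Under Beta–binomial conjugacy the posterior parameters are (α+s, β+f).
Subtract the data counts: 15−3=12, 15−8=7.

Beta(12, 7)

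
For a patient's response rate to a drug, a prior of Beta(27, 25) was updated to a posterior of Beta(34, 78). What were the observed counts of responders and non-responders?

7 responders and 53 non-responders

Beta is conjugate to the binomial likelihood: posterior = Beta(a+s, b+f).
So s = 34 − 27 = 7 and f = 78 − 25 = 53.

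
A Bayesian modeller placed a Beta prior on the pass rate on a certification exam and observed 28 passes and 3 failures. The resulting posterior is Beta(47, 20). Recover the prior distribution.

Under Beta–binomial conjugacy the posterior parameters are (α+s, β+f).
Subtract the data counts: 47−28=19, 20−3=17.

Beta(19, 17)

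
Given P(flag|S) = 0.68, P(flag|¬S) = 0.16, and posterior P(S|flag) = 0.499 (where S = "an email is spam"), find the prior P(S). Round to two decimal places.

Bayes' rule in odds form gives O(S|E) = O(S)·[P(E|S)/P(E|¬S)], hence O(S) = O(S|E)/LR.
Posterior odds = 0.499/(1−0.499) = 0.9960. LR = 0.68/0.16 = 4.2500.
Prior odds = 0.9960/4.2500 = 0.2344, so P(S) = 0.2344/(1+0.2344) ≈ 0.19.

P(S) = 0.19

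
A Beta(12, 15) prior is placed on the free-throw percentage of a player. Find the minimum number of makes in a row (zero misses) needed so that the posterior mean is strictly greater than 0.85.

After k makes and 0 misses the posterior is Beta(12+k, 15), with mean (12+k)/(12+15+k).
Set (12+k)/(27+k) > 0.85 and solve: k > (0.85·27 − 12)/(1 − 0.85) = 73.000.
The smallest integer exceeding 73.000 is 74, and checking k=74: (86)/(101) = 0.8515 > 0.85.

k = 74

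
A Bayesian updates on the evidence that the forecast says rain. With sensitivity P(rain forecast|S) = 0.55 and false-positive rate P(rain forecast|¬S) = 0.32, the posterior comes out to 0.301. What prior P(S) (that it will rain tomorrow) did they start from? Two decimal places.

P(S) = 0.20

In odds form, posterior odds = prior odds × likelihood ratio, so prior odds = posterior odds ÷ LR.
Posterior odds = 0.301/(1−0.301) = 0.4306. LR = 0.55/0.32 = 1.7188.
Prior odds = 0.4306/1.7188 = 0.2505, so P(S) = 0.2505/(1+0.2505) ≈ 0.20.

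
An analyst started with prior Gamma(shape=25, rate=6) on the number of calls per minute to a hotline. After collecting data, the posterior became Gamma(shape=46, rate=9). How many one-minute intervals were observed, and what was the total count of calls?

A Gamma(α, β) prior (rate parametrization) on a Poisson rate with n observations summing to S gives posterior Gamma(α+S, β+n).
Matching: Σxᵢ = 46 − 25 = 21 and n = 9 − 6 = 3.

n = 3 one-minute intervals with total 21 calls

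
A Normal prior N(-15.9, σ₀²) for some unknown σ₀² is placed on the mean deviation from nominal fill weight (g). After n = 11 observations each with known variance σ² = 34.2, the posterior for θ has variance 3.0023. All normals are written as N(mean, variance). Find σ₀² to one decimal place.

For the Normal–Normal model with known σ², precisions add: τ_n = τ₀ + n/σ².
So 1/σ₀² = 1/3.0023 − 11/34.2 = 0.333078 − 0.321637 = 0.011441.
Hence σ₀² = 1/0.011441 ≈ 87.4.

σ₀² = 87.4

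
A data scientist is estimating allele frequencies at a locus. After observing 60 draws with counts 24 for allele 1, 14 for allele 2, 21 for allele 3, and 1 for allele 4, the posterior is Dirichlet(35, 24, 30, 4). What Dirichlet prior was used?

Dirichlet(11, 10, 9, 3)

For a Dirichlet(α) prior with multinomial counts c, the posterior is Dirichlet(α + c) componentwise.
Subtract each count from the matching posterior parameter: 35−24=11, 24−14=10, 30−21=9, 4−1=3.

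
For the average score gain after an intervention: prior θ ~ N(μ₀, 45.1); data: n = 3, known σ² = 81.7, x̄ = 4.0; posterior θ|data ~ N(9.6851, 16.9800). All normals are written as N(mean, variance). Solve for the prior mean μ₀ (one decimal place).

μ₀ = 19.1

The posterior mean is a precision-weighted average: μ_n = (τ₀μ₀ + τ_data·x̄)/(τ₀+τ_data), with τ₀=1/σ₀² and τ_data=n/σ².
Here τ₀ = 1/45.1 = 0.022173 and τ_data = 3/81.7 = 0.036720, so τ_n = 0.058893.
Rearranging for μ₀: μ₀ = (μ_n·τ_n − τ_data·x̄)/τ₀ = (9.6851·0.058893 − 0.036720·4.0) / 0.022173 = 0.423505/0.022173 ≈ 19.1.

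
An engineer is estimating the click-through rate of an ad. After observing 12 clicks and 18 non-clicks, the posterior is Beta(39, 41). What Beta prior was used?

Under Beta–binomial conjugacy the posterior parameters are (a+s, b+f).
So a = 39 − 12 = 27 and b = 41 − 18 = 23.

Beta(27, 23)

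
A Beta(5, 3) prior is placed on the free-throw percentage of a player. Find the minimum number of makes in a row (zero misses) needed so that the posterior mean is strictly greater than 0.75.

After k makes and 0 misses the posterior is Beta(5+k, 3), with mean (5+k)/(5+3+k).
Set (5+k)/(8+k) > 0.75 and solve: k > (0.75·8 − 5)/(1 − 0.75) = 4.000.
The smallest integer exceeding 4.000 is 5.

k = 5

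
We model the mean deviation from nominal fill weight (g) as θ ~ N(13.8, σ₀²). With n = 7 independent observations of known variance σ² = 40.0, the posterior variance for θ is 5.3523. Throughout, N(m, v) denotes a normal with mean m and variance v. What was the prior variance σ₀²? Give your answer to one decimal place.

For the Normal–Normal model with known σ², precisions add: τ_n = τ₀ + n/σ².
So 1/σ₀² = 1/5.3523 − 7/40.0 = 0.186836 − 0.175000 = 0.011836.
Hence σ₀² = 1/0.011836 ≈ 84.5.

σ₀² = 84.5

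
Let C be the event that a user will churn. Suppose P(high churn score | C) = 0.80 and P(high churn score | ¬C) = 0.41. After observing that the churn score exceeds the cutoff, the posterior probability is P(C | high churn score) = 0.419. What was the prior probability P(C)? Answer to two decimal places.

P(C) = 0.27

Bayes' rule in odds form gives O(C|E) = O(C)·[P(E|C)/P(E|¬C)], hence O(C) = O(C|E)/LR.
Posterior odds = 0.419/(1−0.419) = 0.7212. LR = 0.80/0.41 = 1.9512.
Prior odds = 0.7212/1.9512 = 0.3696, so P(C) = 0.3696/(1+0.3696) ≈ 0.27.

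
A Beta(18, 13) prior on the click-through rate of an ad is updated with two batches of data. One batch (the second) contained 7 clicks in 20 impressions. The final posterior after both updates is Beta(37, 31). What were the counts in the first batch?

Because Beta–binomial updating is additive in the counts, the combined data contributed (α_post−α_prior, β_post−β_prior) successes and failures.
Total across both batches: 37−18=19 clicks, 31−13=18 non-clicks.
Subtract the second batch: 19−7=12 clicks and 18−13=5 non-clicks.

12 clicks and 5 non-clicks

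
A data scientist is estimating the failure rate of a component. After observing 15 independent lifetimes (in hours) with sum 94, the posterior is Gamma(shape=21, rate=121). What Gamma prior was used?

For an exponential likelihood with a Gamma(α, β) prior on the rate, n observations with total T give posterior Gamma(α+n, β+T).
So α = 21 − 15 = 6 and β = 121 − 94 = 27.

Gamma(shape=6, rate=27)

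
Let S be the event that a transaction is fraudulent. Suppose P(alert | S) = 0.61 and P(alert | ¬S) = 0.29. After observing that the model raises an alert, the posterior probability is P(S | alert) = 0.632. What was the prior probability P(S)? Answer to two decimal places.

Bayes' rule in odds form gives O(S|E) = O(S)·[P(E|S)/P(E|¬S)], hence O(S) = O(S|E)/LR.
Posterior odds = 0.632/(1−0.632) = 1.7174. LR = 0.61/0.29 = 2.1034.
Prior odds = 1.7174/2.1034 = 0.8165, so P(S) = 0.8165/(1+0.8165) ≈ 0.45.

P(S) = 0.45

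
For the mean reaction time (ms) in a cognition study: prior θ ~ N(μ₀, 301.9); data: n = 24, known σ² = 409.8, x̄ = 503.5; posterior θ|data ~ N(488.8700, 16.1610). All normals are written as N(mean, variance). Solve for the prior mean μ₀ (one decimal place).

The posterior mean is a precision-weighted average: μ_n = (τ₀μ₀ + τ_data·x̄)/(τ₀+τ_data), with τ₀=1/σ₀² and τ_data=n/σ².
Here τ₀ = 1/301.9 = 0.003312 and τ_data = 24/409.8 = 0.058565, so τ_n = 0.061877.
Rearranging for μ₀: μ₀ = (μ_n·τ_n − τ_data·x̄)/τ₀ = (488.8700·0.061877 − 0.058565·503.5) / 0.003312 = 0.762331/0.003312 ≈ 230.2.

μ₀ = 230.2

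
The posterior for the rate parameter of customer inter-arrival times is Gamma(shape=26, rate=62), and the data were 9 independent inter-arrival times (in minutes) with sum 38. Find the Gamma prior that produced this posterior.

Gamma(shape=17, rate=24)

For an exponential likelihood with a Gamma(α, β) prior on the rate, n observations with total T give posterior Gamma(α+n, β+T).
So α = 26 − 9 = 17 and β = 62 − 38 = 24.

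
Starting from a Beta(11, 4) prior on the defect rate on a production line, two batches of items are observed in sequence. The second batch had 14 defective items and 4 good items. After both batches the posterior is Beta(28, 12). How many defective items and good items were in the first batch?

3 defective items and 4 good items

Because Beta–binomial updating is additive in the counts, the combined data contributed (α_post−α_prior, β_post−β_prior) successes and failures.
Total across both batches: 28−11=17 defective items, 12−4=8 good items.
Subtract the second batch: 17−14=3 defective items and 8−4=4 good items.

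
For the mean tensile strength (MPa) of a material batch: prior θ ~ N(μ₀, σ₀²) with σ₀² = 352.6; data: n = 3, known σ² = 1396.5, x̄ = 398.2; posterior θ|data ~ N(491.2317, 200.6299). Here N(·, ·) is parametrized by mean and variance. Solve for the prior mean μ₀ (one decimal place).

With known observation variance, the Normal–Normal posterior has precision τ_n = τ₀ + n/σ² and mean μ_n = (τ₀μ₀ + (n/σ²)x̄)/τ_n.
Here τ₀ = 1/352.6 = 0.002836 and τ_data = 3/1396.5 = 0.002148, so τ_n = 0.004984.
Rearranging for μ₀: μ₀ = (μ_n·τ_n − τ_data·x̄)/τ₀ = (491.2317·0.004984 − 0.002148·398.2) / 0.002836 = 1.592965/0.002836 ≈ 561.7.

μ₀ = 561.7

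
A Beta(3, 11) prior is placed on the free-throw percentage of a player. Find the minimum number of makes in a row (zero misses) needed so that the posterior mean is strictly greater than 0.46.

k = 7

After k makes and 0 misses the posterior is Beta(3+k, 11), with mean (3+k)/(3+11+k).
Set (3+k)/(14+k) > 0.46 and solve: k > (0.46·14 − 3)/(1 − 0.46) = 6.370.
The smallest integer exceeding 6.370 is 7, and checking k=7: (10)/(21) = 0.4762 > 0.46.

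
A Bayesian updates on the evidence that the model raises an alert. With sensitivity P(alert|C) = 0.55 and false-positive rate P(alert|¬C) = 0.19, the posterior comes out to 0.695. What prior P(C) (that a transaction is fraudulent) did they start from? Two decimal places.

In odds form, posterior odds = prior odds × likelihood ratio, so prior odds = posterior odds ÷ LR.
Posterior odds = 0.695/(1−0.695) = 2.2787. LR = 0.55/0.19 = 2.8947.
Prior odds = 2.2787/2.8947 = 0.7872, so P(C) = 0.7872/(1+0.7872) ≈ 0.44.

P(C) = 0.44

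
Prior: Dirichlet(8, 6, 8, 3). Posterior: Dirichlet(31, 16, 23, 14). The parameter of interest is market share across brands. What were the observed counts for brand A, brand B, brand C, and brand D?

For a Dirichlet(α) prior with multinomial counts c, the posterior is Dirichlet(α + c) componentwise.
Counts are posterior − prior componentwise: 31−8=23, 16−6=10, 23−8=15, 14−3=11.

counts (23, 10, 15, 11)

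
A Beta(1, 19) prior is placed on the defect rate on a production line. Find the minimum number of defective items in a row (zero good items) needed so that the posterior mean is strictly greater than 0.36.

After k defective items and 0 good items the posterior is Beta(1+k, 19), with mean (1+k)/(1+19+k).
Set (1+k)/(20+k) > 0.36 and solve: k > (0.36·20 − 1)/(1 − 0.36) = 9.688.
The smallest integer exceeding 9.688 is 10, and checking k=10: (11)/(30) = 0.3667 > 0.36.

k = 10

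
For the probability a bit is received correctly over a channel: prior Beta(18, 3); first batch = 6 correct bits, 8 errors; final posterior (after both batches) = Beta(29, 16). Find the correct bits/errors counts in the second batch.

5 correct bits and 5 errors

Sequential conjugate updates are equivalent to a single update on the pooled data, so total successes = posterior α − prior α and total failures = posterior β − prior β.
Total across both batches: 29−18=11 correct bits, 16−3=13 errors.
Subtract the first batch: 11−6=5 correct bits and 13−8=5 errors.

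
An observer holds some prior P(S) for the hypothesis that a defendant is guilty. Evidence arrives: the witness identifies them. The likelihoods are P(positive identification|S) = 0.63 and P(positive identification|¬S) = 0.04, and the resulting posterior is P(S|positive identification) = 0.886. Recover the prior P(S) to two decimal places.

P(S) = 0.33

Bayes' rule in odds form gives O(S|E) = O(S)·[P(E|S)/P(E|¬S)], hence O(S) = O(S|E)/LR.
Posterior odds = 0.886/(1−0.886) = 7.7719. LR = 0.63/0.04 = 15.7500.
Prior odds = 7.7719/15.7500 = 0.4935, so P(S) = 0.4935/(1+0.4935) ≈ 0.33.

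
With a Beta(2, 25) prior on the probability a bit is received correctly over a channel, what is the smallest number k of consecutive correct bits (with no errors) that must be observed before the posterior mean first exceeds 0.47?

After k correct bits and 0 errors the posterior is Beta(2+k, 25), with mean (2+k)/(2+25+k).
Set (2+k)/(27+k) > 0.47 and solve: k > (0.47·27 − 2)/(1 − 0.47) = 20.170.
The smallest integer exceeding 20.170 is 21.

k = 21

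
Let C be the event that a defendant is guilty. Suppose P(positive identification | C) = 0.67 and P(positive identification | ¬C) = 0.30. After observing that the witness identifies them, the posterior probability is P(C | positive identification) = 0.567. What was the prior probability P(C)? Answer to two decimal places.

Bayes' rule in odds form gives O(C|E) = O(C)·[P(E|C)/P(E|¬C)], hence O(C) = O(C|E)/LR.
Posterior odds = 0.567/(1−0.567) = 1.3095. LR = 0.67/0.30 = 2.2333.
Prior odds = 1.3095/2.2333 = 0.5864, so P(C) = 0.5864/(1+0.5864) ≈ 0.37.

P(C) = 0.37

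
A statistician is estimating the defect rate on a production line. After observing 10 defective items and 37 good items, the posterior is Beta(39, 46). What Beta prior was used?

Beta(29, 9)

Beta is conjugate to the binomial likelihood: posterior = Beta(a+s, b+f).
So a = 39 − 10 = 29 and b = 46 − 37 = 9.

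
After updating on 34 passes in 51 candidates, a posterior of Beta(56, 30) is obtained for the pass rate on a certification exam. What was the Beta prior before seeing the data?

Beta(22, 13)

A Beta(a, b) prior with s successes and f failures in binomial data gives a Beta(a+s, b+f) posterior.
Subtract the data counts: 56−34=22, 30−17=13.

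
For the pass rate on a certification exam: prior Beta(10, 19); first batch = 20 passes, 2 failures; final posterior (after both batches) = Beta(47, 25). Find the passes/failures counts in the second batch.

17 passes and 4 failures

Because Beta–binomial updating is additive in the counts, the combined data contributed (α_post−α_prior, β_post−β_prior) successes and failures.
Total across both batches: 47−10=37 passes, 25−19=6 failures.
Subtract the first batch: 37−20=17 passes and 6−2=4 failures.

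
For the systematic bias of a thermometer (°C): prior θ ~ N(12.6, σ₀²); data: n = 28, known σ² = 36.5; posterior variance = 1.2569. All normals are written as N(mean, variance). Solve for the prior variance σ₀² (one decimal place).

σ₀² = 35.1

For the Normal–Normal model with known σ², precisions add: τ_n = τ₀ + n/σ².
So 1/σ₀² = 1/1.2569 − 28/36.5 = 0.795608 − 0.767123 = 0.028485.
Hence σ₀² = 1/0.028485 ≈ 35.1.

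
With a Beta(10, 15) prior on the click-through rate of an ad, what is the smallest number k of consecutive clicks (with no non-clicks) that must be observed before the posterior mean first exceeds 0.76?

k = 38

After k clicks and 0 non-clicks the posterior is Beta(10+k, 15), with mean (10+k)/(10+15+k).
Set (10+k)/(25+k) > 0.76 and solve: k > (0.76·25 − 10)/(1 − 0.76) = 37.500.
The smallest integer exceeding 37.500 is 38.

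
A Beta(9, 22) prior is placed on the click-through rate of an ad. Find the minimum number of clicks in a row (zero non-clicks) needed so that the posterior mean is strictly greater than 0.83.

k = 99

After k clicks and 0 non-clicks the posterior is Beta(9+k, 22), with mean (9+k)/(9+22+k).
Set (9+k)/(31+k) > 0.83 and solve: k > (0.83·31 − 9)/(1 − 0.83) = 98.412.
The smallest integer exceeding 98.412 is 99.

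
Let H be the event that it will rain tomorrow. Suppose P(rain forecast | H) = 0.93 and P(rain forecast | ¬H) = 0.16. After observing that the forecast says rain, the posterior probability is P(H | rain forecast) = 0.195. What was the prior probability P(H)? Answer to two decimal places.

Bayes' rule in odds form gives O(H|E) = O(H)·[P(E|H)/P(E|¬H)], hence O(H) = O(H|E)/LR.
Posterior odds = 0.195/(1−0.195) = 0.2422. LR = 0.93/0.16 = 5.8125.
Prior odds = 0.2422/5.8125 = 0.0417, so P(H) = 0.0417/(1+0.0417) ≈ 0.04.

P(H) = 0.04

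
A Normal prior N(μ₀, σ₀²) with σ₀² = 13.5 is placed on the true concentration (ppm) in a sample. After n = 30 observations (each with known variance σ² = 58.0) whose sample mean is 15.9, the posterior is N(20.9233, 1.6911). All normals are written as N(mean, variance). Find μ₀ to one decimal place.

The posterior mean is a precision-weighted average: μ_n = (τ₀μ₀ + τ_data·x̄)/(τ₀+τ_data), with τ₀=1/σ₀² and τ_data=n/σ².
Here τ₀ = 1/13.5 = 0.074074 and τ_data = 30/58.0 = 0.517241, so τ_n = 0.591315.
Rearranging for μ₀: μ₀ = (μ_n·τ_n − τ_data·x̄)/τ₀ = (20.9233·0.591315 − 0.517241·15.9) / 0.074074 = 4.148129/0.074074 ≈ 56.0.

μ₀ = 56.0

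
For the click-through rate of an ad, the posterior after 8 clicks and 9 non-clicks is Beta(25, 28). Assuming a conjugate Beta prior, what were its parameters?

Beta(17, 19)

Under Beta–binomial conjugacy the posterior parameters are (α+s, β+f).
So α = 25 − 8 = 17 and β = 28 − 9 = 19.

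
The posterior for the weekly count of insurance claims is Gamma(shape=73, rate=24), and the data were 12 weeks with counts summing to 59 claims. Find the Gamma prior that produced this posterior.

Gamma(shape=14, rate=12)

Gamma–Poisson conjugacy: posterior shape = α + Σxᵢ, posterior rate = β + n.
So α = 73 − 59 = 14 and β = 24 − 12 = 12.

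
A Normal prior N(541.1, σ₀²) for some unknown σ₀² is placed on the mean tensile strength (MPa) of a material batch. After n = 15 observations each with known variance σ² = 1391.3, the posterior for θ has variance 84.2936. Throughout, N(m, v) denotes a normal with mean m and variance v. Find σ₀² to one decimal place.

For the Normal–Normal model with known σ², precisions add: τ_n = τ₀ + n/σ².
So 1/σ₀² = 1/84.2936 − 15/1391.3 = 0.011863 − 0.010781 = 0.001082.
Hence σ₀² = 1/0.001082 ≈ 924.2.

σ₀² = 924.2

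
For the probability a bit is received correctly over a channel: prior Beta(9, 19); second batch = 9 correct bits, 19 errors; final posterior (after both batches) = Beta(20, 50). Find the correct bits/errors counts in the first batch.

Sequential conjugate updates are equivalent to a single update on the pooled data, so total successes = posterior α − prior α and total failures = posterior β − prior β.
Total across both batches: 20−9=11 correct bits, 50−19=31 errors.
Subtract the second batch: 11−9=2 correct bits and 31−19=12 errors.

2 correct bits and 12 errors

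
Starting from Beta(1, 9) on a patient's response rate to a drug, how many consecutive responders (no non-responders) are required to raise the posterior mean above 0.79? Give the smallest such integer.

After k responders and 0 non-responders the posterior is Beta(1+k, 9), with mean (1+k)/(1+9+k).
Set (1+k)/(10+k) > 0.79 and solve: k > (0.79·10 − 1)/(1 − 0.79) = 32.857.
The smallest integer exceeding 32.857 is 33, and checking k=33: (34)/(43) = 0.7907 > 0.79.

k = 33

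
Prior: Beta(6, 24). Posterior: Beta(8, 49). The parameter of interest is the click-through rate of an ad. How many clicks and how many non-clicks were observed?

A Beta(α, β) prior with s successes and f failures in binomial data gives a Beta(α+s, β+f) posterior.
Match parameters: s=8−6=2, f=49−24=25.

2 clicks and 25 non-clicks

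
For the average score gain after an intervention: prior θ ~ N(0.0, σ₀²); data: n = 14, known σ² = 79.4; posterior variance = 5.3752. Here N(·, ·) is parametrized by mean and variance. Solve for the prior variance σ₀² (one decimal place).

Posterior precision equals prior precision plus data precision: 1/σ_n² = 1/σ₀² + n/σ².
So 1/σ₀² = 1/5.3752 − 14/79.4 = 0.186040 − 0.176322 = 0.009718.
Hence σ₀² = 1/0.009718 ≈ 102.9.

σ₀² = 102.9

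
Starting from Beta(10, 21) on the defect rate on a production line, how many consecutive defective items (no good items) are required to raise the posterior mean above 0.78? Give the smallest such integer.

k = 65

After k defective items and 0 good items the posterior is Beta(10+k, 21), with mean (10+k)/(10+21+k).
Set (10+k)/(31+k) > 0.78 and solve: k > (0.78·31 − 10)/(1 − 0.78) = 64.455.
The smallest integer exceeding 64.455 is 65.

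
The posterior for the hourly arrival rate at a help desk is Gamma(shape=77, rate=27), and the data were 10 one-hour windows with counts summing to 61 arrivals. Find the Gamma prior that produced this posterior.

Gamma(shape=16, rate=17)

A Gamma(α, β) prior (rate parametrization) on a Poisson rate with n observations summing to S gives posterior Gamma(α+S, β+n).
So α = 77 − 61 = 16 and β = 27 − 10 = 17.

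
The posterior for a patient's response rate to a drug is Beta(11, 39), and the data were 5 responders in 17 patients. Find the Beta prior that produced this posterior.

A Beta(a, b) prior with s successes and f failures in binomial data gives a Beta(a+s, b+f) posterior.
Subtract the data counts: 11−5=6, 39−12=27.

Beta(6, 27)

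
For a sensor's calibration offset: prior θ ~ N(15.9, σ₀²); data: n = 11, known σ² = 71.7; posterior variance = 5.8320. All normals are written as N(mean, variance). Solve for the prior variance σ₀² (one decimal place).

For the Normal–Normal model with known σ², precisions add: τ_n = τ₀ + n/σ².
So 1/σ₀² = 1/5.8320 − 11/71.7 = 0.171468 − 0.153417 = 0.018051.
Hence σ₀² = 1/0.018051 ≈ 55.4.

σ₀² = 55.4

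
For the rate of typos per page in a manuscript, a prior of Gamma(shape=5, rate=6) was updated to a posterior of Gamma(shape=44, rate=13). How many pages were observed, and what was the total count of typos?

A Gamma(α, β) prior (rate parametrization) on a Poisson rate with n observations summing to S gives posterior Gamma(α+S, β+n).
Matching: Σxᵢ = 44 − 5 = 39 and n = 13 − 6 = 7.

n = 7 pages with total 39 typos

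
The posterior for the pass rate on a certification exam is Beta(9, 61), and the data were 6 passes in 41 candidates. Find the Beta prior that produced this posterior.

Under Beta–binomial conjugacy the posterior parameters are (a+s, b+f).
Subtract the data counts: 9−6=3, 61−35=26.

Beta(3, 26)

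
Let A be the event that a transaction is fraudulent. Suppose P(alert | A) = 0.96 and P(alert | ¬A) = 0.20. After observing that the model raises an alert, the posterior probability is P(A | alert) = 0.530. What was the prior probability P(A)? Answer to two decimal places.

Bayes' rule in odds form gives O(A|E) = O(A)·[P(E|A)/P(E|¬A)], hence O(A) = O(A|E)/LR.
Posterior odds = 0.530/(1−0.530) = 1.1277. LR = 0.96/0.20 = 4.8000.
Prior odds = 1.1277/4.8000 = 0.2349, so P(A) = 0.2349/(1+0.2349) ≈ 0.19.

P(A) = 0.19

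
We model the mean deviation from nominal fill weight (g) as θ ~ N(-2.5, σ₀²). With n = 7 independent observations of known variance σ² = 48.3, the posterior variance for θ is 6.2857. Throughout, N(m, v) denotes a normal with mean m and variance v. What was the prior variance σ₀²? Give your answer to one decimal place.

For the Normal–Normal model with known σ², precisions add: τ_n = τ₀ + n/σ².
So 1/σ₀² = 1/6.2857 − 7/48.3 = 0.159091 − 0.144928 = 0.014163.
Hence σ₀² = 1/0.014163 ≈ 70.6.

σ₀² = 70.6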